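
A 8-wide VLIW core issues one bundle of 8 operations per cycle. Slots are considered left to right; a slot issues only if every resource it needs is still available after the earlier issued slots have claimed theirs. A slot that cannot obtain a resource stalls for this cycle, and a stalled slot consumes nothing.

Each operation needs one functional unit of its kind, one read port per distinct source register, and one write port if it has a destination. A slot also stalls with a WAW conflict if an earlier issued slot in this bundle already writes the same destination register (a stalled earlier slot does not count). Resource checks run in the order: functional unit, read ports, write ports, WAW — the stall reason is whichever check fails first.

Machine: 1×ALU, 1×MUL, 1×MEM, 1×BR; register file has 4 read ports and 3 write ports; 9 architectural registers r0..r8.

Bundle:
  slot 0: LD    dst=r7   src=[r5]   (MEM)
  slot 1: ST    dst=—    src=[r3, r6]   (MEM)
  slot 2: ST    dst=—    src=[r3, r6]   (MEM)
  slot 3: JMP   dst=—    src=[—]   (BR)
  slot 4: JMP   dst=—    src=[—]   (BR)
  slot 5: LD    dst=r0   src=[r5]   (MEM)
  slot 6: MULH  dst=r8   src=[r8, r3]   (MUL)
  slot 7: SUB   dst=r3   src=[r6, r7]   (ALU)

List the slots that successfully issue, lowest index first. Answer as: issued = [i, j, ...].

  0. MEM→r7 ⇒ go  {1A/1Mu/0Ld/1B | 3r 2w}
  1. MEM ⇒ no(FU)  {1A/1Mu/0Ld/1B | 3r 2w}
  2. MEM ⇒ no(FU)  {1A/1Mu/0Ld/1B | 3r 2w}
  3. BR ⇒ go  {1A/1Mu/0Ld/0B | 3r 2w}
  4. BR ⇒ no(FU)  {1A/1Mu/0Ld/0B | 3r 2w}
  5. MEM→r0 ⇒ no(FU)  {1A/1Mu/0Ld/0B | 3r 2w}
  6. MUL→r8 ⇒ go  {1A/0Mu/0Ld/0B | 1r 1w}
  7. ALU→r3 ⇒ no(RD_PORT)  {1A/0Mu/0Ld/0B | 1r 1w}

issued = [0, 3, 6]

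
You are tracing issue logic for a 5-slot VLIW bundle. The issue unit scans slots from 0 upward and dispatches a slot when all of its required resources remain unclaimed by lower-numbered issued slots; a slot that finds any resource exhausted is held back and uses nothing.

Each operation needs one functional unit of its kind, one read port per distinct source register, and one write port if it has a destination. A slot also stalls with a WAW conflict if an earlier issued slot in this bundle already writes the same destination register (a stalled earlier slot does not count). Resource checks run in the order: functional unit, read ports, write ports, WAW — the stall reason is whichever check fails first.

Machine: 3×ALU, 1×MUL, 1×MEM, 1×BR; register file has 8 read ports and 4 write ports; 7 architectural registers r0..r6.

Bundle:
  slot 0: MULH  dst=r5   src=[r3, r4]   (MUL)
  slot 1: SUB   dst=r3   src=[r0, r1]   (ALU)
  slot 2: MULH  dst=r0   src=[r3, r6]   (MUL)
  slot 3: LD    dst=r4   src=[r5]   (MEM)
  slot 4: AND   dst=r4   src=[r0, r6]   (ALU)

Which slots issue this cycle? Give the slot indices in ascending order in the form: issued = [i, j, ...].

slot 0 (MUL): ISSUE — free A3,Mu0,Ld1,B1 rp6 wp3
slot 1 (ALU): ISSUE — free A2,Mu0,Ld1,B1 rp4 wp2
slot 2 (MUL): stall FU — free A2,Mu0,Ld1,B1 rp4 wp2
slot 3 (MEM): ISSUE — free A2,Mu0,Ld0,B1 rp3 wp1
slot 4 (ALU): stall WAW — free A2,Mu0,Ld0,B1 rp3 wp1

issued = [0, 1, 3]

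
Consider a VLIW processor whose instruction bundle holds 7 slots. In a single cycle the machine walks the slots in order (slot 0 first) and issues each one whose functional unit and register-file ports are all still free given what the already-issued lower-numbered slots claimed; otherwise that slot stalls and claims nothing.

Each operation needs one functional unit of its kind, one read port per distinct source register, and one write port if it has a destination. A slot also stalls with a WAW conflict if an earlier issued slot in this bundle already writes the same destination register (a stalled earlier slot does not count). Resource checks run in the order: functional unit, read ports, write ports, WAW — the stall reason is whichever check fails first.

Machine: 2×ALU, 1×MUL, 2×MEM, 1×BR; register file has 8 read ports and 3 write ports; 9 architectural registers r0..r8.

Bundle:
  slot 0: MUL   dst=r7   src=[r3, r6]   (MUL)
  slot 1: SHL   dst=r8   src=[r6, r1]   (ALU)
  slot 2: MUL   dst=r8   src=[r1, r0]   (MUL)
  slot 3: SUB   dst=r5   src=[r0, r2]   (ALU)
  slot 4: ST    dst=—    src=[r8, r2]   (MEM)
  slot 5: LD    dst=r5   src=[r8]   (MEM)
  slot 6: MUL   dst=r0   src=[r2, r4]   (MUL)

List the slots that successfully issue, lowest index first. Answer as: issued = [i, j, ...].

[0] MUL needs rd=2 wr=1: ok; after: ALU=2 MUL=0 MEM=2 BR=1, R=6, W=2
[1] ALU needs rd=2 wr=1: ok; after: ALU=1 MUL=0 MEM=2 BR=1, R=4, W=1
[2] MUL needs rd=2 wr=1: FU; after: ALU=1 MUL=0 MEM=2 BR=1, R=4, W=1
[3] ALU needs rd=2 wr=1: ok; after: ALU=0 MUL=0 MEM=2 BR=1, R=2, W=0
[4] MEM needs rd=2 wr=0: ok; after: ALU=0 MUL=0 MEM=1 BR=1, R=0, W=0
[5] MEM needs rd=1 wr=1: RD_PORT; after: ALU=0 MUL=0 MEM=1 BR=1, R=0, W=0
[6] MUL needs rd=2 wr=1: FU; after: ALU=0 MUL=0 MEM=1 BR=1, R=0, W=0

issued = [0, 1, 3, 4]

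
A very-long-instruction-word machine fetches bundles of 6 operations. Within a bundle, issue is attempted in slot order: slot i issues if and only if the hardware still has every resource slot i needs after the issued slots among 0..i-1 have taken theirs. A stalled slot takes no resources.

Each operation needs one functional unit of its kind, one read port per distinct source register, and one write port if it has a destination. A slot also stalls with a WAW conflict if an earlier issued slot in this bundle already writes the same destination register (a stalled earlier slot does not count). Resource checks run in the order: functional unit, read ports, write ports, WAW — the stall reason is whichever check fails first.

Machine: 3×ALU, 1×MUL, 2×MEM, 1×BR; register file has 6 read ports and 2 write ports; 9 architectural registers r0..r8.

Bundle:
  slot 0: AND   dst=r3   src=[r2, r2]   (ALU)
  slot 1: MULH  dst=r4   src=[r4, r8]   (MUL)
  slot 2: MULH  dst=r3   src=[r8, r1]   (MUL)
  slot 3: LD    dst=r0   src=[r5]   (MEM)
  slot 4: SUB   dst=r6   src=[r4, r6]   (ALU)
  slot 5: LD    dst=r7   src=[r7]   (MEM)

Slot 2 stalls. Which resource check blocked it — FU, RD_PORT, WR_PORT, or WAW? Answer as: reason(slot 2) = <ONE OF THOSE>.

#0 ALU src=r2,r2 dispatched  <A:2 Mu:1 Ld:2 B:1 rd:5 wr:1>
#1 MUL src=r4,r8 dispatched  <A:2 Mu:0 Ld:2 B:1 rd:3 wr:0>
#2 MUL src=r8,r1 held:FU  <A:2 Mu:0 Ld:2 B:1 rd:3 wr:0>
#3 MEM src=r5 held:WR_PORT  <A:2 Mu:0 Ld:2 B:1 rd:3 wr:0>
#4 ALU src=r4,r6 held:WR_PORT  <A:2 Mu:0 Ld:2 B:1 rd:3 wr:0>
#5 MEM src=r7 held:WR_PORT  <A:2 Mu:0 Ld:2 B:1 rd:3 wr:0>

reason(slot 2) = FU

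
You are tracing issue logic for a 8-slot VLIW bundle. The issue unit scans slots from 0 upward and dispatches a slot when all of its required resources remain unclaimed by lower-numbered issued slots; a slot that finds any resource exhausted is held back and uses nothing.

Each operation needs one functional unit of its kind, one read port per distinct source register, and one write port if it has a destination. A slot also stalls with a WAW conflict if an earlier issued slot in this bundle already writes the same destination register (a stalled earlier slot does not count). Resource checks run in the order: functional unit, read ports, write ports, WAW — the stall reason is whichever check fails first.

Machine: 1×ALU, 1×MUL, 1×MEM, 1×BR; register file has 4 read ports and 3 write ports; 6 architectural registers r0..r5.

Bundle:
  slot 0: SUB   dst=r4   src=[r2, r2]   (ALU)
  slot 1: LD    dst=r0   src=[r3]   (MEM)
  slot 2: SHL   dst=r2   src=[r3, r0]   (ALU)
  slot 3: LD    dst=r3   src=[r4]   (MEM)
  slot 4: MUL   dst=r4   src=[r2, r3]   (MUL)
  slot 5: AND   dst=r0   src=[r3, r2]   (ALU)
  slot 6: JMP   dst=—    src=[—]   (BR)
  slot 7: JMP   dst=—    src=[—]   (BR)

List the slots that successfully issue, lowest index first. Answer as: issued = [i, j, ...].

(0) want 1×ALU +1rd +1wr — yes → AL0|MU1|ME1|BR1|rd3|wr2
(1) want 1×MEM +1rd +1wr — yes → AL0|MU1|ME0|BR1|rd2|wr1
(2) want 1×ALU +2rd +1wr — FU → AL0|MU1|ME0|BR1|rd2|wr1
(3) want 1×MEM +1rd +1wr — FU → AL0|MU1|ME0|BR1|rd2|wr1
(4) want 1×MUL +2rd +1wr — WAW → AL0|MU1|ME0|BR1|rd2|wr1
(5) want 1×ALU +2rd +1wr — FU → AL0|MU1|ME0|BR1|rd2|wr1
(6) want 1×BR +0rd +0wr — yes → AL0|MU1|ME0|BR0|rd2|wr1
(7) want 1×BR +0rd +0wr — FU → AL0|MU1|ME0|BR0|rd2|wr1

issued = [0, 1, 6]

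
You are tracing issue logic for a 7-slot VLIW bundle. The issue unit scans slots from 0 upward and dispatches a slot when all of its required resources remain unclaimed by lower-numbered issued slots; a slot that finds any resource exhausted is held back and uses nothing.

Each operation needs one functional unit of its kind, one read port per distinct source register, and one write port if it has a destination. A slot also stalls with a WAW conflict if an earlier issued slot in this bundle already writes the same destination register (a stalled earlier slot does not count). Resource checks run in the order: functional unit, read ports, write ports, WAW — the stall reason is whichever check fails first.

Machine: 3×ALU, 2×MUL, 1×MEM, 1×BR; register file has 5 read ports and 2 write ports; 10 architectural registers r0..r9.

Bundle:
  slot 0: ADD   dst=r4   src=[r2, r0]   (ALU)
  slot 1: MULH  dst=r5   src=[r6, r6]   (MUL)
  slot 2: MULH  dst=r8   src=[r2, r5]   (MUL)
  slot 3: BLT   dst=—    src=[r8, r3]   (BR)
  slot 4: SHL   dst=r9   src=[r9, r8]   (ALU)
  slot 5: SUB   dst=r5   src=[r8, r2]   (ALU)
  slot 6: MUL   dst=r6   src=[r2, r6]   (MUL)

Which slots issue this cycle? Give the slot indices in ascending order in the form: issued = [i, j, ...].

  0. ALU→r4 ⇒ go  {2A/2Mu/1Ld/1B | 3r 1w}
  1. MUL→r5 ⇒ go  {2A/1Mu/1Ld/1B | 2r 0w}
  2. MUL→r8 ⇒ no(WR_PORT)  {2A/1Mu/1Ld/1B | 2r 0w}
  3. BR ⇒ go  {2A/1Mu/1Ld/0B | 0r 0w}
  4. ALU→r9 ⇒ no(RD_PORT)  {2A/1Mu/1Ld/0B | 0r 0w}
  5. ALU→r5 ⇒ no(RD_PORT)  {2A/1Mu/1Ld/0B | 0r 0w}
  6. MUL→r6 ⇒ no(RD_PORT)  {2A/1Mu/1Ld/0B | 0r 0w}

issued = [0, 1, 3]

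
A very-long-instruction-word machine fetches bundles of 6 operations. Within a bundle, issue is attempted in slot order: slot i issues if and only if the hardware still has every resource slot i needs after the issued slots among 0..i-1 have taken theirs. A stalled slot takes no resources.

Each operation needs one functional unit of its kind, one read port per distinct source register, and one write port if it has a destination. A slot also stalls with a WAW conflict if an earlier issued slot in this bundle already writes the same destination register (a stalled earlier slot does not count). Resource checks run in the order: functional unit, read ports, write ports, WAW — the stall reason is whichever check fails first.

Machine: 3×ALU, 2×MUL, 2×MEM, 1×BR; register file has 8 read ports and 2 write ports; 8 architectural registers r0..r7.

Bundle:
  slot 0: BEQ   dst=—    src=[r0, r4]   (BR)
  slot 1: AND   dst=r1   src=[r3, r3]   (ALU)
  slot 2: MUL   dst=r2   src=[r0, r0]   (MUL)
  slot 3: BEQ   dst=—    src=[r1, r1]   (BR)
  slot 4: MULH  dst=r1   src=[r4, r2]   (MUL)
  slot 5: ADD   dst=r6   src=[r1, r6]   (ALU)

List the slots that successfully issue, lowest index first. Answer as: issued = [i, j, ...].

issued = [0, 1, 2]

#0 BR src=r0,r4 dispatched  <A:3 Mu:2 Ld:2 B:0 rd:6 wr:2>
#1 ALU src=r3,r3 dispatched  <A:2 Mu:2 Ld:2 B:0 rd:5 wr:1>
#2 MUL src=r0,r0 dispatched  <A:2 Mu:1 Ld:2 B:0 rd:4 wr:0>
#3 BR src=r1,r1 held:FU  <A:2 Mu:1 Ld:2 B:0 rd:4 wr:0>
#4 MUL src=r4,r2 held:WR_PORT  <A:2 Mu:1 Ld:2 B:0 rd:4 wr:0>
#5 ALU src=r1,r6 held:WR_PORT  <A:2 Mu:1 Ld:2 B:0 rd:4 wr:0>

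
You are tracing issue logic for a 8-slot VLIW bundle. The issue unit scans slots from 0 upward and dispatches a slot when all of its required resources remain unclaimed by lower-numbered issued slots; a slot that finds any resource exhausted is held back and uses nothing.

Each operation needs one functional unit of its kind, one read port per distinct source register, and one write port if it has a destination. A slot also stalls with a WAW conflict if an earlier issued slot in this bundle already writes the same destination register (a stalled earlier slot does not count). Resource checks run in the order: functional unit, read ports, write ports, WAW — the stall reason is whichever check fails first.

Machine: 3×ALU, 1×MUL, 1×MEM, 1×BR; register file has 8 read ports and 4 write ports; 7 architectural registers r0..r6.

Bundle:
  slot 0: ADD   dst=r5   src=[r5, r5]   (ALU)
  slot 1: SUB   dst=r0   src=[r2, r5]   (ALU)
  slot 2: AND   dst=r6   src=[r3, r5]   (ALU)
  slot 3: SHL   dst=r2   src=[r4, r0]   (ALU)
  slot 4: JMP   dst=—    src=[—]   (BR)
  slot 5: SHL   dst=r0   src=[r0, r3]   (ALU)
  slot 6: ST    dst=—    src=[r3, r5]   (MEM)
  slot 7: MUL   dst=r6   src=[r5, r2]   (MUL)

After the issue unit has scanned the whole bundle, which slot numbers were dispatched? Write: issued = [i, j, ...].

issued = [0, 1, 2, 4, 6]

[0] ALU needs rd=1 wr=1: ok; after: ALU=2 MUL=1 MEM=1 BR=1, R=7, W=3
[1] ALU needs rd=2 wr=1: ok; after: ALU=1 MUL=1 MEM=1 BR=1, R=5, W=2
[2] ALU needs rd=2 wr=1: ok; after: ALU=0 MUL=1 MEM=1 BR=1, R=3, W=1
[3] ALU needs rd=2 wr=1: FU; after: ALU=0 MUL=1 MEM=1 BR=1, R=3, W=1
[4] BR needs rd=0 wr=0: ok; after: ALU=0 MUL=1 MEM=1 BR=0, R=3, W=1
[5] ALU needs rd=2 wr=1: FU; after: ALU=0 MUL=1 MEM=1 BR=0, R=3, W=1
[6] MEM needs rd=2 wr=0: ok; after: ALU=0 MUL=1 MEM=0 BR=0, R=1, W=1
[7] MUL needs rd=2 wr=1: RD_PORT; after: ALU=0 MUL=1 MEM=0 BR=0, R=1, W=1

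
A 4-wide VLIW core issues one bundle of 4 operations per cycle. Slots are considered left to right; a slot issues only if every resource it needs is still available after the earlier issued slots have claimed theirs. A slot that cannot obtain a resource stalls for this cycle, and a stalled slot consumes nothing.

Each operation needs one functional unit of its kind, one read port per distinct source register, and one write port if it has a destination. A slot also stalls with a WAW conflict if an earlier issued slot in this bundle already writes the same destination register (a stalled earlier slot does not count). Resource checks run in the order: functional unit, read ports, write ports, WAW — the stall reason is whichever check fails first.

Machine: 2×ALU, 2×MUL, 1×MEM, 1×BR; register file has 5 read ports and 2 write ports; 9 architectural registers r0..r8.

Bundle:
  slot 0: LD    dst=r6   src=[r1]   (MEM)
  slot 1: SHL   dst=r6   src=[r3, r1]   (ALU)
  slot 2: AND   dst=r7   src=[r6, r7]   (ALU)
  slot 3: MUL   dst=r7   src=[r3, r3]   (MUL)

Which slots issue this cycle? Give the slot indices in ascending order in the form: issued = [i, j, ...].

(0) want 1×MEM +1rd +1wr — yes → AL2|MU2|ME0|BR1|rd4|wr1
(1) want 1×ALU +2rd +1wr — WAW → AL2|MU2|ME0|BR1|rd4|wr1
(2) want 1×ALU +2rd +1wr — yes → AL1|MU2|ME0|BR1|rd2|wr0
(3) want 1×MUL +1rd +1wr — WR_PORT → AL1|MU2|ME0|BR1|rd2|wr0

issued = [0, 2]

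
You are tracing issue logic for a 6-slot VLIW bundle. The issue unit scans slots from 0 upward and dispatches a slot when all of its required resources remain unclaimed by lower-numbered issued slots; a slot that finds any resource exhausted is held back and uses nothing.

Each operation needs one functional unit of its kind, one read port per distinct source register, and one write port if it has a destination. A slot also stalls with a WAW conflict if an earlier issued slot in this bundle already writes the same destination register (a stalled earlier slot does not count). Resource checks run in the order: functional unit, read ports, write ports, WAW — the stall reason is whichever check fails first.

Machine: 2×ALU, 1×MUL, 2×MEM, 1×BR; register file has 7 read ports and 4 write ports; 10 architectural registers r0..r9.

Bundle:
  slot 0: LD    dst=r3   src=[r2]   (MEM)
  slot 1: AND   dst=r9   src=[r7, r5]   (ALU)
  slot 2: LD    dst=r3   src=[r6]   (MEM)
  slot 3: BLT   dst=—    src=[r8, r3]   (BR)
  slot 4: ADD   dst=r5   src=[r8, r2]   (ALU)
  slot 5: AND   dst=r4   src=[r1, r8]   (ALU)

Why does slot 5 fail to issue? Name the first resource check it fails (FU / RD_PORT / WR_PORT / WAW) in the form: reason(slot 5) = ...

slot 0 (MEM): ISSUE — free A2,Mu1,Ld1,B1 rp6 wp3
slot 1 (ALU): ISSUE — free A1,Mu1,Ld1,B1 rp4 wp2
slot 2 (MEM): stall WAW — free A1,Mu1,Ld1,B1 rp4 wp2
slot 3 (BR): ISSUE — free A1,Mu1,Ld1,B0 rp2 wp2
slot 4 (ALU): ISSUE — free A0,Mu1,Ld1,B0 rp0 wp1
slot 5 (ALU): stall FU — free A0,Mu1,Ld1,B0 rp0 wp1

reason(slot 5) = FU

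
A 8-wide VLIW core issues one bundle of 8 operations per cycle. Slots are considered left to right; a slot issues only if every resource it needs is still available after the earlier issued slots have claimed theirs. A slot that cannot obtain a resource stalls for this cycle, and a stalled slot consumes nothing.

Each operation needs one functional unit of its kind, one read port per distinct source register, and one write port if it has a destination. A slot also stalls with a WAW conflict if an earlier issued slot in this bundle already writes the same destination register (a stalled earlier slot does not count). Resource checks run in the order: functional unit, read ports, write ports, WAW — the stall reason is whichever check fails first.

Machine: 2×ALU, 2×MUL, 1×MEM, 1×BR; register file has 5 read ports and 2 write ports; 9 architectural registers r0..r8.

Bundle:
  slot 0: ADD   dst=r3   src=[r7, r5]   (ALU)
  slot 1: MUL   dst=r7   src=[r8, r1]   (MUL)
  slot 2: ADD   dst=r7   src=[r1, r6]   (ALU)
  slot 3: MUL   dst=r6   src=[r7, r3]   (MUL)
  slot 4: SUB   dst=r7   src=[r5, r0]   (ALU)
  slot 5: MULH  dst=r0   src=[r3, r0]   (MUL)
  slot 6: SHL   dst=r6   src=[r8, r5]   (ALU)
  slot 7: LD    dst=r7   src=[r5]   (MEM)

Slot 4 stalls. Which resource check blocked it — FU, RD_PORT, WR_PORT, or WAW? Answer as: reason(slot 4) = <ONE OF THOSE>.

(0) want 1×ALU +2rd +1wr — yes → AL1|MU2|ME1|BR1|rd3|wr1
(1) want 1×MUL +2rd +1wr — yes → AL1|MU1|ME1|BR1|rd1|wr0
(2) want 1×ALU +2rd +1wr — RD_PORT → AL1|MU1|ME1|BR1|rd1|wr0
(3) want 1×MUL +2rd +1wr — RD_PORT → AL1|MU1|ME1|BR1|rd1|wr0
(4) want 1×ALU +2rd +1wr — RD_PORT → AL1|MU1|ME1|BR1|rd1|wr0
(5) want 1×MUL +2rd +1wr — RD_PORT → AL1|MU1|ME1|BR1|rd1|wr0
(6) want 1×ALU +2rd +1wr — RD_PORT → AL1|MU1|ME1|BR1|rd1|wr0
(7) want 1×MEM +1rd +1wr — WR_PORT → AL1|MU1|ME1|BR1|rd1|wr0

reason(slot 4) = RD_PORT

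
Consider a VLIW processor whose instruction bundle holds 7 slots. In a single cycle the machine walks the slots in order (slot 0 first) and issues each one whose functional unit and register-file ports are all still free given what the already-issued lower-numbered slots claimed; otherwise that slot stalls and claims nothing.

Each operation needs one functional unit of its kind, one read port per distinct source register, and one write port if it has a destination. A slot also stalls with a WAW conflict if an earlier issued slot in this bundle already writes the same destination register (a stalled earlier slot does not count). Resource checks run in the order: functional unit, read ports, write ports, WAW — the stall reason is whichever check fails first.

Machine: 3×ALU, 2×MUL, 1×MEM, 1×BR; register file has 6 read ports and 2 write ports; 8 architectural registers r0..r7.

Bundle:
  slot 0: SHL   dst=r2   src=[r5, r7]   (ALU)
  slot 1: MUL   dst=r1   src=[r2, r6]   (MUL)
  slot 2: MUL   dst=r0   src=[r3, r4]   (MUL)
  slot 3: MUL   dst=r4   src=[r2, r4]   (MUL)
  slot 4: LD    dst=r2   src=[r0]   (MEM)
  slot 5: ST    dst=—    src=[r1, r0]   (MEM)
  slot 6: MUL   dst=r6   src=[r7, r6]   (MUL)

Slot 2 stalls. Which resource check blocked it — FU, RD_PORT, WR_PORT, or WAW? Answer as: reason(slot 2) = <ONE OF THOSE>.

reason(slot 2) = WR_PORT

#0 ALU src=r5,r7 dispatched  <A:2 Mu:2 Ld:1 B:1 rd:4 wr:1>
#1 MUL src=r2,r6 dispatched  <A:2 Mu:1 Ld:1 B:1 rd:2 wr:0>
#2 MUL src=r3,r4 held:WR_PORT  <A:2 Mu:1 Ld:1 B:1 rd:2 wr:0>
#3 MUL src=r2,r4 held:WR_PORT  <A:2 Mu:1 Ld:1 B:1 rd:2 wr:0>
#4 MEM src=r0 held:WR_PORT  <A:2 Mu:1 Ld:1 B:1 rd:2 wr:0>
#5 MEM src=r1,r0 dispatched  <A:2 Mu:1 Ld:0 B:1 rd:0 wr:0>
#6 MUL src=r7,r6 held:RD_PORT  <A:2 Mu:1 Ld:0 B:1 rd:0 wr:0>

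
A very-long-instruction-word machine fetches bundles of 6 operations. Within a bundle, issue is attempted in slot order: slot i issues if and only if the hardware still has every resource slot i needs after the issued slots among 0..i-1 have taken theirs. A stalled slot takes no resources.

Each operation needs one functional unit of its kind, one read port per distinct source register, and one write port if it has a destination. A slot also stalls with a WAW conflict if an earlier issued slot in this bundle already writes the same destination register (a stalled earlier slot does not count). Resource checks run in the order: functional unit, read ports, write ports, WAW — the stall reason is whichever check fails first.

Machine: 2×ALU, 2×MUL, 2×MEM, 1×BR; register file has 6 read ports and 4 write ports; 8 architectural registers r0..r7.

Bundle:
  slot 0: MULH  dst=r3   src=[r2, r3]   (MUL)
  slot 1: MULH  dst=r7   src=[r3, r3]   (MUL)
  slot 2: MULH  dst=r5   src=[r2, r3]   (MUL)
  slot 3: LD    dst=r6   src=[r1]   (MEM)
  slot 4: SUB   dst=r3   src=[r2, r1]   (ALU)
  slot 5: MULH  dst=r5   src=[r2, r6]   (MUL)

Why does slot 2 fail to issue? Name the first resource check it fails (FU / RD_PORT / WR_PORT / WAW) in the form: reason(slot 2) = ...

reason(slot 2) = FU

[0] MUL needs rd=2 wr=1: ok; after: ALU=2 MUL=1 MEM=2 BR=1, R=4, W=3
[1] MUL needs rd=1 wr=1: ok; after: ALU=2 MUL=0 MEM=2 BR=1, R=3, W=2
[2] MUL needs rd=2 wr=1: FU; after: ALU=2 MUL=0 MEM=2 BR=1, R=3, W=2
[3] MEM needs rd=1 wr=1: ok; after: ALU=2 MUL=0 MEM=1 BR=1, R=2, W=1
[4] ALU needs rd=2 wr=1: WAW; after: ALU=2 MUL=0 MEM=1 BR=1, R=2, W=1
[5] MUL needs rd=2 wr=1: FU; after: ALU=2 MUL=0 MEM=1 BR=1, R=2, W=1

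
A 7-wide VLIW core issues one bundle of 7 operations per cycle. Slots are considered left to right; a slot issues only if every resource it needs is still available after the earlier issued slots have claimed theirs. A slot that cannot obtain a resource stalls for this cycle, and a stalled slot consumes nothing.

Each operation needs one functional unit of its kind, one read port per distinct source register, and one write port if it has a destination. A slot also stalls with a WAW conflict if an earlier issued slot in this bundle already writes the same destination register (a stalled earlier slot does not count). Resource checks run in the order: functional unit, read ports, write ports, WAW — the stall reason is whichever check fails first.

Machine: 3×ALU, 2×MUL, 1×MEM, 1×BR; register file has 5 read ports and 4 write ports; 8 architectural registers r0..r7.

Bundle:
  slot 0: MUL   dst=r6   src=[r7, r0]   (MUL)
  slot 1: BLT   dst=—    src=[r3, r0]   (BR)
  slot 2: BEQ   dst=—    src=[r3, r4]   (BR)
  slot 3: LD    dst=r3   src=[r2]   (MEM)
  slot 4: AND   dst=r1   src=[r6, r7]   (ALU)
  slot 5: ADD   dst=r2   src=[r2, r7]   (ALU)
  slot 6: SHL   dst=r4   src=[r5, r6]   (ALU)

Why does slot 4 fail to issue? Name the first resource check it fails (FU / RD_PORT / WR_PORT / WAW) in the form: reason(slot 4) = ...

reason(slot 4) = RD_PORT

[0] MUL needs rd=2 wr=1: ok; after: ALU=3 MUL=1 MEM=1 BR=1, R=3, W=3
[1] BR needs rd=2 wr=0: ok; after: ALU=3 MUL=1 MEM=1 BR=0, R=1, W=3
[2] BR needs rd=2 wr=0: FU; after: ALU=3 MUL=1 MEM=1 BR=0, R=1, W=3
[3] MEM needs rd=1 wr=1: ok; after: ALU=3 MUL=1 MEM=0 BR=0, R=0, W=2
[4] ALU needs rd=2 wr=1: RD_PORT; after: ALU=3 MUL=1 MEM=0 BR=0, R=0, W=2
[5] ALU needs rd=2 wr=1: RD_PORT; after: ALU=3 MUL=1 MEM=0 BR=0, R=0, W=2
[6] ALU needs rd=2 wr=1: RD_PORT; after: ALU=3 MUL=1 MEM=0 BR=0, R=0, W=2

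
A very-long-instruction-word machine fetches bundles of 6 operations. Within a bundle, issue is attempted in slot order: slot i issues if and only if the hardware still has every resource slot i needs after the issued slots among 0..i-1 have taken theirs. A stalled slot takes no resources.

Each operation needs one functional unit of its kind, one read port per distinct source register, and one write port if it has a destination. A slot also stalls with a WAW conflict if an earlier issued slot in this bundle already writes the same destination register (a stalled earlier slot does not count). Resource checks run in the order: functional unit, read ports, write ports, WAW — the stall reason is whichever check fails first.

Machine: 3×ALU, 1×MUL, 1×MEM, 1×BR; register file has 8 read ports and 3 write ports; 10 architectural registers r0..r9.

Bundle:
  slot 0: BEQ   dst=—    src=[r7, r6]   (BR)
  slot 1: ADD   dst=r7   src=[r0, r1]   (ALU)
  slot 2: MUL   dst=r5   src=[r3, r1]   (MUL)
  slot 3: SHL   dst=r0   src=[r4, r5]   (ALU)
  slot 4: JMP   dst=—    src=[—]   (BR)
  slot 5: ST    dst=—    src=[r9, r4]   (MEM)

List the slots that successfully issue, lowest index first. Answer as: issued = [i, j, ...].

(0) want 1×BR +2rd +0wr — yes → AL3|MU1|ME1|BR0|rd6|wr3
(1) want 1×ALU +2rd +1wr — yes → AL2|MU1|ME1|BR0|rd4|wr2
(2) want 1×MUL +2rd +1wr — yes → AL2|MU0|ME1|BR0|rd2|wr1
(3) want 1×ALU +2rd +1wr — yes → AL1|MU0|ME1|BR0|rd0|wr0
(4) want 1×BR +0rd +0wr — FU → AL1|MU0|ME1|BR0|rd0|wr0
(5) want 1×MEM +2rd +0wr — RD_PORT → AL1|MU0|ME1|BR0|rd0|wr0

issued = [0, 1, 2, 3]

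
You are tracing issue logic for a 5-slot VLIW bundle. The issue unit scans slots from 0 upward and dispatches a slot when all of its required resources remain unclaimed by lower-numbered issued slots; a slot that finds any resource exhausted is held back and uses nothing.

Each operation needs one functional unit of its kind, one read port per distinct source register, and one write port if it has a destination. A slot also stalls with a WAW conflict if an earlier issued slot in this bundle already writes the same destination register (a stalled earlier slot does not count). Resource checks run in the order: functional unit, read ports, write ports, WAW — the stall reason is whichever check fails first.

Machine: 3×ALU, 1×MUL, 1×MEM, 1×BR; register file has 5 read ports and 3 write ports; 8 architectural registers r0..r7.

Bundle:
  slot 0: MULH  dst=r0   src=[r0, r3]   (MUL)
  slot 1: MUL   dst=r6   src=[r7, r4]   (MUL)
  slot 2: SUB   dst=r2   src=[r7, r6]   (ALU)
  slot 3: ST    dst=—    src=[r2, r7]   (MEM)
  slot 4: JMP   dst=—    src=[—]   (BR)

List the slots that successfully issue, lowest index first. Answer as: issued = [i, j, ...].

issued = [0, 2, 4]

slot 0 (MUL): ISSUE — free A3,Mu0,Ld1,B1 rp3 wp2
slot 1 (MUL): stall FU — free A3,Mu0,Ld1,B1 rp3 wp2
slot 2 (ALU): ISSUE — free A2,Mu0,Ld1,B1 rp1 wp1
slot 3 (MEM): stall RD_PORT — free A2,Mu0,Ld1,B1 rp1 wp1
slot 4 (BR): ISSUE — free A2,Mu0,Ld1,B0 rp1 wp1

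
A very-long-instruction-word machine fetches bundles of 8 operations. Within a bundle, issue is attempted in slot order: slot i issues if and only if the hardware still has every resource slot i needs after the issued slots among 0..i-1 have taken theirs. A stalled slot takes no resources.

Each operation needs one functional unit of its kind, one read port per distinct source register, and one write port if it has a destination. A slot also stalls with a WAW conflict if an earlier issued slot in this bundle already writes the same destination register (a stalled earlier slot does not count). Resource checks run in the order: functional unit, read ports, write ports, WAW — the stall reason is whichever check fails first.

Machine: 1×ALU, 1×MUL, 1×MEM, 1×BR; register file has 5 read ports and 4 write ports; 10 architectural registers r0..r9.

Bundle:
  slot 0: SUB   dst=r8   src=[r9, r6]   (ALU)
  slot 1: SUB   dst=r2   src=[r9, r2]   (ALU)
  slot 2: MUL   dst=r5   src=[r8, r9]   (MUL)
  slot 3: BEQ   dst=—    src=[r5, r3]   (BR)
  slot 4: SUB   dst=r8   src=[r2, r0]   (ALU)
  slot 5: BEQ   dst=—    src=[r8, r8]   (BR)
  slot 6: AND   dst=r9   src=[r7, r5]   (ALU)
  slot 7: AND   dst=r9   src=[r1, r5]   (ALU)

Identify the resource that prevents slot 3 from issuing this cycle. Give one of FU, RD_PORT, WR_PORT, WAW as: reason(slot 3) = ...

slot 0 (ALU): ISSUE — free A0,Mu1,Ld1,B1 rp3 wp3
slot 1 (ALU): stall FU — free A0,Mu1,Ld1,B1 rp3 wp3
slot 2 (MUL): ISSUE — free A0,Mu0,Ld1,B1 rp1 wp2
slot 3 (BR): stall RD_PORT — free A0,Mu0,Ld1,B1 rp1 wp2
slot 4 (ALU): stall FU — free A0,Mu0,Ld1,B1 rp1 wp2
slot 5 (BR): ISSUE — free A0,Mu0,Ld1,B0 rp0 wp2
slot 6 (ALU): stall FU — free A0,Mu0,Ld1,B0 rp0 wp2
slot 7 (ALU): stall FU — free A0,Mu0,Ld1,B0 rp0 wp2

reason(slot 3) = RD_PORT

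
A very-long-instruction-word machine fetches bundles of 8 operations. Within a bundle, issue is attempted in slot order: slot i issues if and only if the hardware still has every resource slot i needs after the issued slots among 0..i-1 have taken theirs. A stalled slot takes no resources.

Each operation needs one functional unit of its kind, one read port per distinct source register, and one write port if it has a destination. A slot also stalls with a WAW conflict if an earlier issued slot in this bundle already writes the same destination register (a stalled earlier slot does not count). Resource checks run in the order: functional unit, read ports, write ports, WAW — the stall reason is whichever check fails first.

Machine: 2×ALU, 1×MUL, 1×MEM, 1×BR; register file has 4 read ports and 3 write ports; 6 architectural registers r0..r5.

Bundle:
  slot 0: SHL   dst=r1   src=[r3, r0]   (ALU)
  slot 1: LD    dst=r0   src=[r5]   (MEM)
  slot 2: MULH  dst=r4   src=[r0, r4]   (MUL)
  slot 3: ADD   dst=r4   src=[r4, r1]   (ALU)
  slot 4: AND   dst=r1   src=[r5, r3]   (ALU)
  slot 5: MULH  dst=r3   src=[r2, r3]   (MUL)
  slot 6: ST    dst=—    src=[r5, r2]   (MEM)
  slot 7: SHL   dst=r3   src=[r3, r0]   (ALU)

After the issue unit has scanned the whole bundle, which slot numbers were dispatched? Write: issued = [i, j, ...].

issued = [0, 1]

slot 0 (ALU): ISSUE — free A1,Mu1,Ld1,B1 rp2 wp2
slot 1 (MEM): ISSUE — free A1,Mu1,Ld0,B1 rp1 wp1
slot 2 (MUL): stall RD_PORT — free A1,Mu1,Ld0,B1 rp1 wp1
slot 3 (ALU): stall RD_PORT — free A1,Mu1,Ld0,B1 rp1 wp1
slot 4 (ALU): stall RD_PORT — free A1,Mu1,Ld0,B1 rp1 wp1
slot 5 (MUL): stall RD_PORT — free A1,Mu1,Ld0,B1 rp1 wp1
slot 6 (MEM): stall FU — free A1,Mu1,Ld0,B1 rp1 wp1
slot 7 (ALU): stall RD_PORT — free A1,Mu1,Ld0,B1 rp1 wp1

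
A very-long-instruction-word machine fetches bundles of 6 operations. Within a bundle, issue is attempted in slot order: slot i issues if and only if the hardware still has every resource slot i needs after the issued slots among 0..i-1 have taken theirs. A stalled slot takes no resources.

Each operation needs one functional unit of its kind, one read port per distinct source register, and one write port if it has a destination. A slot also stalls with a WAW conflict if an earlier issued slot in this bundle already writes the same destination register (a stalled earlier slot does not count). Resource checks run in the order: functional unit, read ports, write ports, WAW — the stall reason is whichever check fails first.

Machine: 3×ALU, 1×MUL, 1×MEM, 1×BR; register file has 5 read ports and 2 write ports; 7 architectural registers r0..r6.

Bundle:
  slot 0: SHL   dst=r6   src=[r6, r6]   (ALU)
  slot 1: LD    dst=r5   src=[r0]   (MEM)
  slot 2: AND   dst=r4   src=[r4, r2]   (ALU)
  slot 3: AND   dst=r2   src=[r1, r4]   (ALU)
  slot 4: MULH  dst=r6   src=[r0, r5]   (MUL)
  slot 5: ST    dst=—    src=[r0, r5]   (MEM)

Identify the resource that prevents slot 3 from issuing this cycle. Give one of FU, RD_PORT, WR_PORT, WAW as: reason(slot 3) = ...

reason(slot 3) = WR_PORT

(0) want 1×ALU +1rd +1wr — yes → AL2|MU1|ME1|BR1|rd4|wr1
(1) want 1×MEM +1rd +1wr — yes → AL2|MU1|ME0|BR1|rd3|wr0
(2) want 1×ALU +2rd +1wr — WR_PORT → AL2|MU1|ME0|BR1|rd3|wr0
(3) want 1×ALU +2rd +1wr — WR_PORT → AL2|MU1|ME0|BR1|rd3|wr0
(4) want 1×MUL +2rd +1wr — WR_PORT → AL2|MU1|ME0|BR1|rd3|wr0
(5) want 1×MEM +2rd +0wr — FU → AL2|MU1|ME0|BR1|rd3|wr0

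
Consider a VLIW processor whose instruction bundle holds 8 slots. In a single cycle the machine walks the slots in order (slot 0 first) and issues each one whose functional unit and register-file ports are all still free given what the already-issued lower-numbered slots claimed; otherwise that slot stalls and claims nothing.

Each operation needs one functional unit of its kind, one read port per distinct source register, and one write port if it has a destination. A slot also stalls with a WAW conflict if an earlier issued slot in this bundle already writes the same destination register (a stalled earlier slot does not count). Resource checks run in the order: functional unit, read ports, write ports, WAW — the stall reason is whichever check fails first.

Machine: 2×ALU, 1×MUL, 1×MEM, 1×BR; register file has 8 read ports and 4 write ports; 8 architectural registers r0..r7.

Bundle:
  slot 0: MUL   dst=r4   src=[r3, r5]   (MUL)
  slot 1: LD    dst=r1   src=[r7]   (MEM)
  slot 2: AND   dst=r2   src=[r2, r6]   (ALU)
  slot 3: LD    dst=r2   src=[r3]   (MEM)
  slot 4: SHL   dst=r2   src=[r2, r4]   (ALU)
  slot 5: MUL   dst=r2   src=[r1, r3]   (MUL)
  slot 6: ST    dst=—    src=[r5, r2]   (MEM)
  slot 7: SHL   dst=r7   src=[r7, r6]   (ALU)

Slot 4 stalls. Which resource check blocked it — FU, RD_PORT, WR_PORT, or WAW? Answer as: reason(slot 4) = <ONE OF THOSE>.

reason(slot 4) = WAW

#0 MUL src=r3,r5 dispatched  <A:2 Mu:0 Ld:1 B:1 rd:6 wr:3>
#1 MEM src=r7 dispatched  <A:2 Mu:0 Ld:0 B:1 rd:5 wr:2>
#2 ALU src=r2,r6 dispatched  <A:1 Mu:0 Ld:0 B:1 rd:3 wr:1>
#3 MEM src=r3 held:FU  <A:1 Mu:0 Ld:0 B:1 rd:3 wr:1>
#4 ALU src=r2,r4 held:WAW  <A:1 Mu:0 Ld:0 B:1 rd:3 wr:1>
#5 MUL src=r1,r3 held:FU  <A:1 Mu:0 Ld:0 B:1 rd:3 wr:1>
#6 MEM src=r5,r2 held:FU  <A:1 Mu:0 Ld:0 B:1 rd:3 wr:1>
#7 ALU src=r7,r6 dispatched  <A:0 Mu:0 Ld:0 B:1 rd:1 wr:0>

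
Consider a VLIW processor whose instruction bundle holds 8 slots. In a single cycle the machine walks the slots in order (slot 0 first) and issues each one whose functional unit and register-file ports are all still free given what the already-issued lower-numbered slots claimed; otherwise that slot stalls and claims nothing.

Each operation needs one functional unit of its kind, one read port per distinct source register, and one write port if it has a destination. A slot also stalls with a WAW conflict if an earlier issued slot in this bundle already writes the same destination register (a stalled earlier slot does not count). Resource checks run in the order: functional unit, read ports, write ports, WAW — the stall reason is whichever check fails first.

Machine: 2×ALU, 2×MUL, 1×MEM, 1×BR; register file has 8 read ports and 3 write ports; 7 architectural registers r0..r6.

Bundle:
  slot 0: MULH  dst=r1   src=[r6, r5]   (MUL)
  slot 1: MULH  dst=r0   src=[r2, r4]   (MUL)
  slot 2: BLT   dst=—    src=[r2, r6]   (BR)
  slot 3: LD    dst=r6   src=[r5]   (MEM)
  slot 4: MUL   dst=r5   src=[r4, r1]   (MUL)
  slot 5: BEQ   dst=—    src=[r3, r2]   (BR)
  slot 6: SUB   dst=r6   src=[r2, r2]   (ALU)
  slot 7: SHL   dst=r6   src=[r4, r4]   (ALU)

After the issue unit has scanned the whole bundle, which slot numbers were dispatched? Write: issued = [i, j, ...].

  0. MUL→r1 ⇒ go  {2A/1Mu/1Ld/1B | 6r 2w}
  1. MUL→r0 ⇒ go  {2A/0Mu/1Ld/1B | 4r 1w}
  2. BR ⇒ go  {2A/0Mu/1Ld/0B | 2r 1w}
  3. MEM→r6 ⇒ go  {2A/0Mu/0Ld/0B | 1r 0w}
  4. MUL→r5 ⇒ no(FU)  {2A/0Mu/0Ld/0B | 1r 0w}
  5. BR ⇒ no(FU)  {2A/0Mu/0Ld/0B | 1r 0w}
  6. ALU→r6 ⇒ no(WR_PORT)  {2A/0Mu/0Ld/0B | 1r 0w}
  7. ALU→r6 ⇒ no(WR_PORT)  {2A/0Mu/0Ld/0B | 1r 0w}

issued = [0, 1, 2, 3]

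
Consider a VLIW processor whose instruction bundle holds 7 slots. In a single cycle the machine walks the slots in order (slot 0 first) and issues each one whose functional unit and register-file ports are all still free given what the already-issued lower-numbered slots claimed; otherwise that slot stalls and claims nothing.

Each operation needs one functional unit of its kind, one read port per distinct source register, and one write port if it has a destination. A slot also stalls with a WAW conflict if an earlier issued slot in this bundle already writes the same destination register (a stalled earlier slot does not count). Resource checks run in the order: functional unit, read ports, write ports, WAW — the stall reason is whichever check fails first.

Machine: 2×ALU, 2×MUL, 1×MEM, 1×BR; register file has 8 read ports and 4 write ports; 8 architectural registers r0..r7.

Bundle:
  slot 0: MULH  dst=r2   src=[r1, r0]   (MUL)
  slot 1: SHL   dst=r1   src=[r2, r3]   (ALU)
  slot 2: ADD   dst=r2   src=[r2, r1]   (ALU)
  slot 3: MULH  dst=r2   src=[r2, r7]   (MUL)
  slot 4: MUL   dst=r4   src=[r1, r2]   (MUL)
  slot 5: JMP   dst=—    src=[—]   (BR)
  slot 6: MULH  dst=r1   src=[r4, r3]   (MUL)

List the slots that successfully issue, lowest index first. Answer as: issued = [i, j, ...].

(0) want 1×MUL +2rd +1wr — yes → AL2|MU1|ME1|BR1|rd6|wr3
(1) want 1×ALU +2rd +1wr — yes → AL1|MU1|ME1|BR1|rd4|wr2
(2) want 1×ALU +2rd +1wr — WAW → AL1|MU1|ME1|BR1|rd4|wr2
(3) want 1×MUL +2rd +1wr — WAW → AL1|MU1|ME1|BR1|rd4|wr2
(4) want 1×MUL +2rd +1wr — yes → AL1|MU0|ME1|BR1|rd2|wr1
(5) want 1×BR +0rd +0wr — yes → AL1|MU0|ME1|BR0|rd2|wr1
(6) want 1×MUL +2rd +1wr — FU → AL1|MU0|ME1|BR0|rd2|wr1

issued = [0, 1, 4, 5]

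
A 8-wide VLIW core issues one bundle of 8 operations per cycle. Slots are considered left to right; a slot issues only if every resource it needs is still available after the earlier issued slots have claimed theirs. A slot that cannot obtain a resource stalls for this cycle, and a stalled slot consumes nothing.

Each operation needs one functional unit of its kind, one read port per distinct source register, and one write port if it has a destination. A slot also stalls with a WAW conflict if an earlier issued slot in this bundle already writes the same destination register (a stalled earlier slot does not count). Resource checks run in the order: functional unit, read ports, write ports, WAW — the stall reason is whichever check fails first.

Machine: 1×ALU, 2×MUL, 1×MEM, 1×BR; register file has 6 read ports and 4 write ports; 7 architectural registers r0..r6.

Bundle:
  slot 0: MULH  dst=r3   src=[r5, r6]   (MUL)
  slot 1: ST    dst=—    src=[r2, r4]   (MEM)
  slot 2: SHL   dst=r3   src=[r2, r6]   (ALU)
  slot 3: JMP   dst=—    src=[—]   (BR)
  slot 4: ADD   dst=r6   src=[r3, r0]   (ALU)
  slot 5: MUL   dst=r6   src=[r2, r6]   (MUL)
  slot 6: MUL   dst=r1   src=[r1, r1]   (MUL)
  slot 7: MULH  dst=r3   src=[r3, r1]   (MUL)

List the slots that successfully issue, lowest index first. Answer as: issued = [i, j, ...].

issued = [0, 1, 3, 4]

(0) want 1×MUL +2rd +1wr — yes → AL1|MU1|ME1|BR1|rd4|wr3
(1) want 1×MEM +2rd +0wr — yes → AL1|MU1|ME0|BR1|rd2|wr3
(2) want 1×ALU +2rd +1wr — WAW → AL1|MU1|ME0|BR1|rd2|wr3
(3) want 1×BR +0rd +0wr — yes → AL1|MU1|ME0|BR0|rd2|wr3
(4) want 1×ALU +2rd +1wr — yes → AL0|MU1|ME0|BR0|rd0|wr2
(5) want 1×MUL +2rd +1wr — RD_PORT → AL0|MU1|ME0|BR0|rd0|wr2
(6) want 1×MUL +1rd +1wr — RD_PORT → AL0|MU1|ME0|BR0|rd0|wr2
(7) want 1×MUL +2rd +1wr — RD_PORT → AL0|MU1|ME0|BR0|rd0|wr2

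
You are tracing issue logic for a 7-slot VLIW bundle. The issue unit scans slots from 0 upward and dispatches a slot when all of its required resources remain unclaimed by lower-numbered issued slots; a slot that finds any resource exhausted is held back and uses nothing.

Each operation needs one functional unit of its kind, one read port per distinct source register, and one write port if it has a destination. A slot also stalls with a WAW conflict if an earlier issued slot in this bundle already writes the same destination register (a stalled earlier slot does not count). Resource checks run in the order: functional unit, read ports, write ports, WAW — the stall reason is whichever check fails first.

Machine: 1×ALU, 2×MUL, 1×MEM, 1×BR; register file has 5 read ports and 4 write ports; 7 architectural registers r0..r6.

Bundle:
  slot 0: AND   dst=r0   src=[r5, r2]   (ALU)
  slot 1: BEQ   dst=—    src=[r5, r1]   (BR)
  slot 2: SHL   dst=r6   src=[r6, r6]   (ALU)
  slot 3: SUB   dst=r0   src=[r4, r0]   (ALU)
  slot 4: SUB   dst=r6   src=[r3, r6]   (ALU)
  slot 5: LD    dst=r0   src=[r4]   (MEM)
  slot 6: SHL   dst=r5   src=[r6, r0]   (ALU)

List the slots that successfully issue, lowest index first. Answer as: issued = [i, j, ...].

issued = [0, 1]

#0 ALU src=r5,r2 dispatched  <A:0 Mu:2 Ld:1 B:1 rd:3 wr:3>
#1 BR src=r5,r1 dispatched  <A:0 Mu:2 Ld:1 B:0 rd:1 wr:3>
#2 ALU src=r6,r6 held:FU  <A:0 Mu:2 Ld:1 B:0 rd:1 wr:3>
#3 ALU src=r4,r0 held:FU  <A:0 Mu:2 Ld:1 B:0 rd:1 wr:3>
#4 ALU src=r3,r6 held:FU  <A:0 Mu:2 Ld:1 B:0 rd:1 wr:3>
#5 MEM src=r4 held:WAW  <A:0 Mu:2 Ld:1 B:0 rd:1 wr:3>
#6 ALU src=r6,r0 held:FU  <A:0 Mu:2 Ld:1 B:0 rd:1 wr:3>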